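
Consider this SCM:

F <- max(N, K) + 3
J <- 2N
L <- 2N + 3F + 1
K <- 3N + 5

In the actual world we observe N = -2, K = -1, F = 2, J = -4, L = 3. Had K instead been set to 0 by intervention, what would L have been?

do(K=0) replaces the equation K <- 3N + 5 with the constant K = 0.
F = max(N, K) + 3  [with N=-2, K=0]  = 3
L = 2N + 3F + 1  [with N=-2, F=3]  = 6

6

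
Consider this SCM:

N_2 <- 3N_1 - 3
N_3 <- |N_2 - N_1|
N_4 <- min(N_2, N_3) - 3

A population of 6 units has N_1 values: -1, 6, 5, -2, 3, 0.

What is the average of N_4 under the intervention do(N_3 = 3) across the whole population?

do(N_3=3) breaks N_3's dependence on N_1. With N_3=3 fixed, N_4 across the units is -9, 0, 0, -12, 0, -6, mean -4.5.

-4.5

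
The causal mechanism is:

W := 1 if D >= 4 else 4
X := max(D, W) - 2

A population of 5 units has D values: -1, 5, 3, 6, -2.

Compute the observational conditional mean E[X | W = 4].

2

Observing W=4 restricts to units where W's equation naturally yields 4: D ∈ {-1, 3, -2}. In that subpopulation X = 2, 2, 2, mean 2.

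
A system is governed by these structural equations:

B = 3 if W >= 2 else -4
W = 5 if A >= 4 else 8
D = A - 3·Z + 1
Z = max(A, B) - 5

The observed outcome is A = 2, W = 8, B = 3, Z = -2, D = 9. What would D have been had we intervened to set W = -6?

12

do(W=-6) replaces the equation W = 5 if A >= 4 else 8 with the constant W = -6.
B = 3 if W >= 2 else -4  [with W=-6]  = -4
Z = max(A, B) - 5  [with A=2, B=-4]  = -3
D = A - 3·Z + 1  [with A=2, Z=-3]  = 12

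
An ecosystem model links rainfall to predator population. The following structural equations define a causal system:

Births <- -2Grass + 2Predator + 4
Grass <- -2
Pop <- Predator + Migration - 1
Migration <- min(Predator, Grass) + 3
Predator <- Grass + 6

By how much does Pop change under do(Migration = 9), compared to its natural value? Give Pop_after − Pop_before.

Intervening sets Migration = 9 and removes its equation (Migration <- min(Predator, Grass) + 3).
Predator = Grass + 6  [with Grass=-2]  = 4
Pop = Predator + Migration - 1  [with Predator=4, Migration=9]  = 12
Without intervention: Predator = Grass + 6  [with Grass=-2]  = 4; Migration = min(Predator, Grass) + 3  [with Predator=4, Grass=-2]  = 1; Pop = Predator + Migration - 1  [with Predator=4, Migration=1]  = 4.
Change = 12 − 4 = 8.

8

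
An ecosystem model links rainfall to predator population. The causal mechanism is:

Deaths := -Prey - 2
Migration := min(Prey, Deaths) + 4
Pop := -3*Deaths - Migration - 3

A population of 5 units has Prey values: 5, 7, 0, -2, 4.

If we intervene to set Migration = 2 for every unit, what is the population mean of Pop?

Under do(Migration=2), Migration's equation is replaced by Migration=2 for every unit. Per-unit Pop: 16, 22, 1, -5, 13. Mean = 9.4.

9.4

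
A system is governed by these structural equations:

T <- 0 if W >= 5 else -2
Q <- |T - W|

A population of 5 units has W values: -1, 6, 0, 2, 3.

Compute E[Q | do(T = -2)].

Under do(T=-2), T's equation is replaced by T=-2 for every unit. Per-unit Q: 1, 8, 2, 4, 5. Mean = 4.

4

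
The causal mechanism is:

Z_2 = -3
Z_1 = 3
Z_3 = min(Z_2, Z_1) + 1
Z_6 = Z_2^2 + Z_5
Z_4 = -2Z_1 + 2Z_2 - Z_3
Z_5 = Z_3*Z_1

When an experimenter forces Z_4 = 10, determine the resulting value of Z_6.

3

Under do(Z_4=10), the mechanism Z_4 = -2Z_1 + 2Z_2 - Z_3 is discarded; Z_4 is fixed at 10.
Since Z_6 is not a descendant of the intervened variable, it is unaffected.
Z_3 = min(Z_2, Z_1) + 1  [with Z_2=-3, Z_1=3]  = -2
Z_5 = Z_3*Z_1  [with Z_3=-2, Z_1=3]  = -6
Z_6 = Z_2^2 + Z_5  [with Z_2=-3, Z_5=-6]  = 3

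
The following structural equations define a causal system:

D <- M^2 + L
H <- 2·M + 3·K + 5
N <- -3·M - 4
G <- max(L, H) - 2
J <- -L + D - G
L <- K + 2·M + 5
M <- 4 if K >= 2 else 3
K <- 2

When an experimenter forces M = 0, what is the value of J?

-9

do(M=0) replaces the equation M <- 4 if K >= 2 else 3 with the constant M = 0.
H = 2·M + 3·K + 5  [with M=0, K=2]  = 11
L = K + 2·M + 5  [with K=2, M=0]  = 7
G = max(L, H) - 2  [with L=7, H=11]  = 9
D = M^2 + L  [with M=0, L=7]  = 7
J = -L + D - G  [with L=7, D=7, G=9]  = -9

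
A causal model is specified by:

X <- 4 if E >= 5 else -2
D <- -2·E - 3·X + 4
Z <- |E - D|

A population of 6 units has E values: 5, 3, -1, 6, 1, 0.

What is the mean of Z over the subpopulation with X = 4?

Conditioning on X=4 selects the 2 unit(s) with E ∈ {5, 6}. Their Z values: 23, 26. Mean = 24.5.

24.5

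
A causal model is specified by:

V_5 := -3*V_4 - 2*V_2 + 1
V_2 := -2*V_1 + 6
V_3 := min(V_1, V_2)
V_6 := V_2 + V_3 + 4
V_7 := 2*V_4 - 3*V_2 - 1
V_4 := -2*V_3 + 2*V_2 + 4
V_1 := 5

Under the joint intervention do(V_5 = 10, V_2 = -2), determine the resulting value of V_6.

0

The joint intervention fixes V_5 = 10, V_2 = -2, removing each variable's own equation.
V_3 = min(V_1, V_2)  [with V_1=5, V_2=-2]  = -2
V_6 = V_2 + V_3 + 4  [with V_2=-2, V_3=-2]  = 0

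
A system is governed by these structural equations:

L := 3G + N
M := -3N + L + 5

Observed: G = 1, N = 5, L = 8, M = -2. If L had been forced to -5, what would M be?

The intervention breaks the incoming arrows to L: L := 3G + N no longer applies, and L = -5.
M = -3N + L + 5  [with N=5, L=-5]  = -15

-15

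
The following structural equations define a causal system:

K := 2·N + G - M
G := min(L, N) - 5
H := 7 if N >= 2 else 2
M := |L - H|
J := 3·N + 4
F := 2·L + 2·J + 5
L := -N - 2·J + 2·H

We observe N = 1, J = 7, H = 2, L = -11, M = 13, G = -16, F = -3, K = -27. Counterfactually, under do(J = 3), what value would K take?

do(J=3) replaces the equation J := 3·N + 4 with the constant J = 3.
H = 7 if N >= 2 else 2  [with N=1]  = 2
L = -N - 2·J + 2·H  [with N=1, J=3, H=2]  = -3
M = |L - H|  [with L=-3, H=2]  = 5
G = min(L, N) - 5  [with L=-3, N=1]  = -8
K = 2·N + G - M  [with N=1, G=-8, M=5]  = -11

-11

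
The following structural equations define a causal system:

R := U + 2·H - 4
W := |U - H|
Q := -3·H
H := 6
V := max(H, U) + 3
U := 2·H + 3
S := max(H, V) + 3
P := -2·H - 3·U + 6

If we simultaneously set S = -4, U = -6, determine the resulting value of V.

Under do(S = -4, U = -6), each intervened variable's structural equation is replaced by its fixed value.
V = max(H, U) + 3  [with H=6, U=-6]  = 9

9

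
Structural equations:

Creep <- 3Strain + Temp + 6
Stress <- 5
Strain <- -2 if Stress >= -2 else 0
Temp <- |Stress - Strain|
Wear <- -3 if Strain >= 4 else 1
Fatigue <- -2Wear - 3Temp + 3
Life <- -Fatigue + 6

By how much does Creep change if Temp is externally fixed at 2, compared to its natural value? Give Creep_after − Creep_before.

-5

The intervention breaks the incoming arrows to Temp: Temp <- |Stress - Strain| no longer applies, and Temp = 2.
Strain = -2 if Stress >= -2 else 0  [with Stress=5]  = -2
Creep = 3Strain + Temp + 6  [with Strain=-2, Temp=2]  = 2
Without intervention: Strain = -2 if Stress >= -2 else 0  [with Stress=5]  = -2; Temp = |Stress - Strain|  [with Stress=5, Strain=-2]  = 7; Creep = 3Strain + Temp + 6  [with Strain=-2, Temp=7]  = 7.
Change = 2 − 7 = -5.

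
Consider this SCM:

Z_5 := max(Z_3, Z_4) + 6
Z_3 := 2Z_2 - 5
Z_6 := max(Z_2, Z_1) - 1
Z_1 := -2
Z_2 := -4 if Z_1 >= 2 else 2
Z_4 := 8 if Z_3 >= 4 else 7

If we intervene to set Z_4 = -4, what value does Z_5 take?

Intervening sets Z_4 = -4 and removes its equation (Z_4 := 8 if Z_3 >= 4 else 7).
Z_2 = -4 if Z_1 >= 2 else 2  [with Z_1=-2]  = 2
Z_3 = 2Z_2 - 5  [with Z_2=2]  = -1
Z_5 = max(Z_3, Z_4) + 6  [with Z_3=-1, Z_4=-4]  = 5

5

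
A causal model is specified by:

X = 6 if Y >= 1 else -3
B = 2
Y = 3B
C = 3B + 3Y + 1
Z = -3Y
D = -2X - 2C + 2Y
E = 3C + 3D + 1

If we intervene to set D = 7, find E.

97

Intervening sets D = 7 and removes its equation (D = -2X - 2C + 2Y).
Y = 3B  [with B=2]  = 6
C = 3B + 3Y + 1  [with B=2, Y=6]  = 25
E = 3C + 3D + 1  [with C=25, D=7]  = 97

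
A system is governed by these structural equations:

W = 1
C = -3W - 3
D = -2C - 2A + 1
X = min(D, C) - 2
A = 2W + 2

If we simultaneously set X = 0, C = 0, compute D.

-7

Setting X = 0, C = 0 by intervention discards those variables' equations.
A = 2W + 2  [with W=1]  = 4
D = -2C - 2A + 1  [with C=0, A=4]  = -7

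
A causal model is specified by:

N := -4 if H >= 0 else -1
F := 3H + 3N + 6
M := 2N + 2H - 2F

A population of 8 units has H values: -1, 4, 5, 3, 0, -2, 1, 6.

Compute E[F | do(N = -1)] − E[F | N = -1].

do(N=-1) breaks N's dependence on H. With N=-1 fixed, F across the units is 0, 15, 18, 12, 3, -3, 6, 21, mean 9.
Observing N=-1 restricts to units where N's equation naturally yields -1: H ∈ {-1, -2}. In that subpopulation F = 0, -3, mean -1.5.
Difference = 9 − (-1.5) = 10.5.

10.5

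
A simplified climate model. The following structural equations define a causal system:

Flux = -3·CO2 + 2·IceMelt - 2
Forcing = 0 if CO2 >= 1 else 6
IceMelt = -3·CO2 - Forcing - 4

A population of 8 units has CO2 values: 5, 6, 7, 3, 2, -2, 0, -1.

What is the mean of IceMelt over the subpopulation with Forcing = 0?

E[IceMelt|Forcing=0] averages over only the 5 units with Forcing=0 (CO2 = 5, 6, 7, 3, 2): IceMelt = -19, -22, -25, -13, -10, mean -17.8.

-17.8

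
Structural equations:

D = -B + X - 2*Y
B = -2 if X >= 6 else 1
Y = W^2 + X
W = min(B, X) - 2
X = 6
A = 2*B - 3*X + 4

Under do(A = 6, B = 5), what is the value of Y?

Setting A = 6, B = 5 by intervention discards those variables' equations.
W = min(B, X) - 2  [with B=5, X=6]  = 3
Y = W^2 + X  [with W=3, X=6]  = 15

15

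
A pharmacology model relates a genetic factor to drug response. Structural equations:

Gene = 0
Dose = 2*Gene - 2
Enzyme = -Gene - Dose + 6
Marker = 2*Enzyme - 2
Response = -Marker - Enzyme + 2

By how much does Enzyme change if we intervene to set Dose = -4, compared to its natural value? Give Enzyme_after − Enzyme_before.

2

The intervention breaks the incoming arrows to Dose: Dose = 2*Gene - 2 no longer applies, and Dose = -4.
Enzyme = -Gene - Dose + 6  [with Gene=0, Dose=-4]  = 10
Without intervention: Dose = 2*Gene - 2  [with Gene=0]  = -2; Enzyme = -Gene - Dose + 6  [with Gene=0, Dose=-2]  = 8.
Change = 10 − 8 = 2.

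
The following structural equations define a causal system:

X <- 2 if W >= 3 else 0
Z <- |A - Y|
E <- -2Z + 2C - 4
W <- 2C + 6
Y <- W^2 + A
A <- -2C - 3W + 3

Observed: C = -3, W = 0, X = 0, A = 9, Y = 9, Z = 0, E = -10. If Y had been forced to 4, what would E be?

-20

Under do(Y=4), the mechanism Y <- W^2 + A is discarded; Y is fixed at 4.
W = 2C + 6  [with C=-3]  = 0
A = -2C - 3W + 3  [with C=-3, W=0]  = 9
Z = |A - Y|  [with A=9, Y=4]  = 5
E = -2Z + 2C - 4  [with Z=5, C=-3]  = -20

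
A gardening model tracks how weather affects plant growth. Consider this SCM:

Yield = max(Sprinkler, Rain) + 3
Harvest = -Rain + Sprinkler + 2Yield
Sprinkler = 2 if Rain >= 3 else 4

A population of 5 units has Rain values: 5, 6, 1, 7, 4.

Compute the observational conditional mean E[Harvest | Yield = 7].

Conditioning on Yield=7 selects the 2 unit(s) with Rain ∈ {1, 4}. Their Harvest values: 17, 12. Mean = 14.5.

14.5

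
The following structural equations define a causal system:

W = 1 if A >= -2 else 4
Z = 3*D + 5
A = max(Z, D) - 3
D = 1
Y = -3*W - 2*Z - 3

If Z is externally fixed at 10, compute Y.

do(Z=10) replaces the equation Z = 3*D + 5 with the constant Z = 10.
A = max(Z, D) - 3  [with Z=10, D=1]  = 7
W = 1 if A >= -2 else 4  [with A=7]  = 1
Y = -3*W - 2*Z - 3  [with W=1, Z=10]  = -26

-26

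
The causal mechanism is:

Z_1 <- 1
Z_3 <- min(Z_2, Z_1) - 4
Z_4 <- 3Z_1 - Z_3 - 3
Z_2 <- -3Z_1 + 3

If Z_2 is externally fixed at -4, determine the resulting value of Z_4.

8

Under do(Z_2=-4), the mechanism Z_2 <- -3Z_1 + 3 is discarded; Z_2 is fixed at -4.
Z_3 = min(Z_2, Z_1) - 4  [with Z_2=-4, Z_1=1]  = -8
Z_4 = 3Z_1 - Z_3 - 3  [with Z_1=1, Z_3=-8]  = 8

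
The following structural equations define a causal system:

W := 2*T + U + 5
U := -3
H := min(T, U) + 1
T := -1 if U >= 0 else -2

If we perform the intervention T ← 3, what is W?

8

The intervention breaks the incoming arrows to T: T := -1 if U >= 0 else -2 no longer applies, and T = 3.
W = 2*T + U + 5  [with T=3, U=-3]  = 8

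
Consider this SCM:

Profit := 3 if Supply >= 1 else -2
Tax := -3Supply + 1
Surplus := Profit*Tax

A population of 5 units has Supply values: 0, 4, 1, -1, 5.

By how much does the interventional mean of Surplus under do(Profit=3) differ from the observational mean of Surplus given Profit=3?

13.8

Every unit gets Profit=3 under the intervention. Surplus values become 3, -33, -6, 12, -42; E[Surplus|do(Profit=3)] = -13.2.
Conditioning on Profit=3 selects the 3 unit(s) with Supply ∈ {4, 1, 5}. Their Surplus values: -33, -6, -42. Mean = -27.
Difference = -13.2 − (-27) = 13.8.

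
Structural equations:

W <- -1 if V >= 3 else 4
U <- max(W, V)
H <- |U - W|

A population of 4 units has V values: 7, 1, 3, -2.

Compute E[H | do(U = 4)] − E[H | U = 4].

Under do(U=4), U's equation is replaced by U=4 for every unit. Per-unit H: 5, 0, 5, 0. Mean = 2.5.
Observing U=4 restricts to units where U's equation naturally yields 4: V ∈ {1, -2}. In that subpopulation H = 0, 0, mean 0.
Difference = 2.5 − 0 = 2.5.

2.5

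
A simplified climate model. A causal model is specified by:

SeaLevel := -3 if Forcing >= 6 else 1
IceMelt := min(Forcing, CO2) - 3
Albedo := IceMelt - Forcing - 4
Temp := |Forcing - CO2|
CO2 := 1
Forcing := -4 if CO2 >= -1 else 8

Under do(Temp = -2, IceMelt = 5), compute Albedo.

Setting Temp = -2, IceMelt = 5 by intervention discards those variables' equations.
Forcing = -4 if CO2 >= -1 else 8  [with CO2=1]  = -4
Albedo = IceMelt - Forcing - 4  [with IceMelt=5, Forcing=-4]  = 5

5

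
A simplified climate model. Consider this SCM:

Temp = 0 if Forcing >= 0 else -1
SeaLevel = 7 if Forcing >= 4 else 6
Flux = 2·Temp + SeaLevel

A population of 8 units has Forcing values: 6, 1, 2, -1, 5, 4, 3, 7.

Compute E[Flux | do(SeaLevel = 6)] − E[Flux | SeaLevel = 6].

The intervention sets SeaLevel=6 in all 8 units regardless of Forcing. Recomputing Flux per unit gives 6, 6, 6, 4, 6, 6, 6, 6; average 5.75.
Conditioning on SeaLevel=6 selects the 4 unit(s) with Forcing ∈ {1, 2, -1, 3}. Their Flux values: 6, 6, 4, 6. Mean = 5.5.
Difference = 5.75 − 5.5 = 0.25.

0.25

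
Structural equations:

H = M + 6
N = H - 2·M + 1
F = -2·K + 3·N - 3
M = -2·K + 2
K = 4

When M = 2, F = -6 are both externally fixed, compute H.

Under do(M = 2, F = -6), each intervened variable's structural equation is replaced by its fixed value.
H = M + 6  [with M=2]  = 8

8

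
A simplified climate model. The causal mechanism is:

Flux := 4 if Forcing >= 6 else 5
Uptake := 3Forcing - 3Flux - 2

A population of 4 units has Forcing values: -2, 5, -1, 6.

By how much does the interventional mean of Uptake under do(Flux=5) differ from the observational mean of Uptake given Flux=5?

Every unit gets Flux=5 under the intervention. Uptake values become -23, -2, -20, 1; E[Uptake|do(Flux=5)] = -11.
Observing Flux=5 restricts to units where Flux's equation naturally yields 5: Forcing ∈ {-2, 5, -1}. In that subpopulation Uptake = -23, -2, -20, mean -15.
Difference = -11 − (-15) = 4.

4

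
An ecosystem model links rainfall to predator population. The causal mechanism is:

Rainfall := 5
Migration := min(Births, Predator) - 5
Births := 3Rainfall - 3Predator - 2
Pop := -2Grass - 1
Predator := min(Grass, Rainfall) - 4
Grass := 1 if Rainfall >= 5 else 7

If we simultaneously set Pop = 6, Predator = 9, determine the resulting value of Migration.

-19

Under do(Pop = 6, Predator = 9), each intervened variable's structural equation is replaced by its fixed value.
Births = 3Rainfall - 3Predator - 2  [with Rainfall=5, Predator=9]  = -14
Migration = min(Births, Predator) - 5  [with Births=-14, Predator=9]  = -19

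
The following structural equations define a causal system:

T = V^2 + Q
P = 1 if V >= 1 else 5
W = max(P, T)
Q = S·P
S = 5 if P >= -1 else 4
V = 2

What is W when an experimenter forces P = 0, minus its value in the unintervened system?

Under do(P=0), the mechanism P = 1 if V >= 1 else 5 is discarded; P is fixed at 0.
S = 5 if P >= -1 else 4  [with P=0]  = 5
Q = S·P  [with S=5, P=0]  = 0
T = V^2 + Q  [with V=2, Q=0]  = 4
W = max(P, T)  [with P=0, T=4]  = 4
Without intervention: P = 1 if V >= 1 else 5  [with V=2]  = 1; S = 5 if P >= -1 else 4  [with P=1]  = 5; Q = S·P  [with S=5, P=1]  = 5; T = V^2 + Q  [with V=2, Q=5]  = 9; W = max(P, T)  [with P=1, T=9]  = 9.
Change = 4 − 9 = -5.

-5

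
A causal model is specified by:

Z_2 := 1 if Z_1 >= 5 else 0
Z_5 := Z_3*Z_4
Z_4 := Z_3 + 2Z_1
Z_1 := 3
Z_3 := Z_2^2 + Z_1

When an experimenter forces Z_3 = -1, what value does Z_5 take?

do(Z_3=-1) replaces the equation Z_3 := Z_2^2 + Z_1 with the constant Z_3 = -1.
Z_4 = Z_3 + 2Z_1  [with Z_3=-1, Z_1=3]  = 5
Z_5 = Z_3*Z_4  [with Z_3=-1, Z_4=5]  = -5

-5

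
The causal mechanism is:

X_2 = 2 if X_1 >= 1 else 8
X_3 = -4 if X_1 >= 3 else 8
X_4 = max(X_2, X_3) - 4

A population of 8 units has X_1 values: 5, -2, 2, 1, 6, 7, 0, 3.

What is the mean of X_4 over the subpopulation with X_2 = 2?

Observing X_2=2 restricts to units where X_2's equation naturally yields 2: X_1 ∈ {5, 2, 1, 6, 7, 3}. In that subpopulation X_4 = -2, 4, 4, -2, -2, -2, mean 0.

0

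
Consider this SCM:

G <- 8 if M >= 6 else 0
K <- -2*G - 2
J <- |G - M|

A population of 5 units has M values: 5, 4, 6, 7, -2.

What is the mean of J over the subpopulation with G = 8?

1.5

E[J|G=8] averages over only the 2 units with G=8 (M = 6, 7): J = 2, 1, mean 1.5.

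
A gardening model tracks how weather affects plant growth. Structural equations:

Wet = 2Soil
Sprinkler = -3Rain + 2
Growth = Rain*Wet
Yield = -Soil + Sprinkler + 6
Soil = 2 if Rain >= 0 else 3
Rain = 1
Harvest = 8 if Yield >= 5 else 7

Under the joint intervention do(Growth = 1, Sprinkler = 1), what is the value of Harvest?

Setting Growth = 1, Sprinkler = 1 by intervention discards those variables' equations.
Soil = 2 if Rain >= 0 else 3  [with Rain=1]  = 2
Yield = -Soil + Sprinkler + 6  [with Soil=2, Sprinkler=1]  = 5
Harvest = 8 if Yield >= 5 else 7  [with Yield=5]  = 8

8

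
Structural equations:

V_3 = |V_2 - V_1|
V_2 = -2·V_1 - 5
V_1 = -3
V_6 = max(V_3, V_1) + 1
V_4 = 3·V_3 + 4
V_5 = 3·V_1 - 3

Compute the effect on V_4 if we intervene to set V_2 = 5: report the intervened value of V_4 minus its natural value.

12

Under do(V_2=5), the mechanism V_2 = -2·V_1 - 5 is discarded; V_2 is fixed at 5.
V_3 = |V_2 - V_1|  [with V_2=5, V_1=-3]  = 8
V_4 = 3·V_3 + 4  [with V_3=8]  = 28
Without intervention: V_2 = -2·V_1 - 5  [with V_1=-3]  = 1; V_3 = |V_2 - V_1|  [with V_2=1, V_1=-3]  = 4; V_4 = 3·V_3 + 4  [with V_3=4]  = 16.
Change = 28 − 16 = 12.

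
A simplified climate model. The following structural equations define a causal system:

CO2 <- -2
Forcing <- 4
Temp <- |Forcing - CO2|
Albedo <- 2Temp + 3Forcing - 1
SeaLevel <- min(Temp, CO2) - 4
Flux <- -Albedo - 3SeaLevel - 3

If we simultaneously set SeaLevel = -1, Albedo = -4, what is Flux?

Setting SeaLevel = -1, Albedo = -4 by intervention discards those variables' equations.
Flux = -Albedo - 3SeaLevel - 3  [with Albedo=-4, SeaLevel=-1]  = 4

4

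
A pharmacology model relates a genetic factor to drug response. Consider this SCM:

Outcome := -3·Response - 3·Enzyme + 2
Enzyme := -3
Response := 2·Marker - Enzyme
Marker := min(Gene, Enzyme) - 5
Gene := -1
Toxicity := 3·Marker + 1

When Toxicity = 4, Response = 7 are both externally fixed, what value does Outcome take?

Setting Toxicity = 4, Response = 7 by intervention discards those variables' equations.
Outcome = -3·Response - 3·Enzyme + 2  [with Response=7, Enzyme=-3]  = -10

-10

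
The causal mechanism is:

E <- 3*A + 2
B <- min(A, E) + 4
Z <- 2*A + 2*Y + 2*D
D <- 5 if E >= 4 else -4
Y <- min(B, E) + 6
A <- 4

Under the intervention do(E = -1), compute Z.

Under do(E=-1), the mechanism E <- 3*A + 2 is discarded; E is fixed at -1.
B = min(A, E) + 4  [with A=4, E=-1]  = 3
D = 5 if E >= 4 else -4  [with E=-1]  = -4
Y = min(B, E) + 6  [with B=3, E=-1]  = 5
Z = 2*A + 2*Y + 2*D  [with A=4, Y=5, D=-4]  = 10

10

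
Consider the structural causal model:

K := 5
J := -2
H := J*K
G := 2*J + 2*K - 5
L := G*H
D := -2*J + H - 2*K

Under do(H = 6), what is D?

0

The intervention breaks the incoming arrows to H: H := J*K no longer applies, and H = 6.
D = -2*J + H - 2*K  [with J=-2, H=6, K=5]  = 0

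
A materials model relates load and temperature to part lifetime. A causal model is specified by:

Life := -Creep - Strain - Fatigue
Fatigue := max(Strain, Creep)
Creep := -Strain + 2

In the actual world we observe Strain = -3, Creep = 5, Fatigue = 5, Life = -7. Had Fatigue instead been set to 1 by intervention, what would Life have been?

-3

The intervention breaks the incoming arrows to Fatigue: Fatigue := max(Strain, Creep) no longer applies, and Fatigue = 1.
Creep = -Strain + 2  [with Strain=-3]  = 5
Life = -Creep - Strain - Fatigue  [with Creep=5, Strain=-3, Fatigue=1]  = -3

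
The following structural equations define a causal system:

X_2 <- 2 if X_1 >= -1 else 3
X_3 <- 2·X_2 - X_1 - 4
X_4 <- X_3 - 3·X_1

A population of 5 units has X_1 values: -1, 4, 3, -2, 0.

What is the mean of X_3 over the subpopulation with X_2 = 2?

-1.5

Conditioning on X_2=2 selects the 4 unit(s) with X_1 ∈ {-1, 4, 3, 0}. Their X_3 values: 1, -4, -3, 0. Mean = -1.5.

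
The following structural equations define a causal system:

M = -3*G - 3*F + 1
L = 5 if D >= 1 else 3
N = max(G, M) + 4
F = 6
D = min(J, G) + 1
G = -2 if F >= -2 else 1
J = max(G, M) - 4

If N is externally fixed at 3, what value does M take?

Intervening sets N = 3 and removes its equation (N = max(G, M) + 4).
M is not downstream of the intervention, so its value is determined by the original equations.
G = -2 if F >= -2 else 1  [with F=6]  = -2
M = -3*G - 3*F + 1  [with G=-2, F=6]  = -11

-11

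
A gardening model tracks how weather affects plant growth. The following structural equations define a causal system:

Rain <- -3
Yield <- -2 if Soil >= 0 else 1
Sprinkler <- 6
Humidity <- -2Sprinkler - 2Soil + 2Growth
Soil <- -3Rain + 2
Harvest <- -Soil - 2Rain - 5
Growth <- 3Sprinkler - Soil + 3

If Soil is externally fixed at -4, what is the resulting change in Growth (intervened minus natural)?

The intervention breaks the incoming arrows to Soil: Soil <- -3Rain + 2 no longer applies, and Soil = -4.
Growth = 3Sprinkler - Soil + 3  [with Sprinkler=6, Soil=-4]  = 25
Without intervention: Soil = -3Rain + 2  [with Rain=-3]  = 11; Growth = 3Sprinkler - Soil + 3  [with Sprinkler=6, Soil=11]  = 10.
Change = 25 − 10 = 15.

15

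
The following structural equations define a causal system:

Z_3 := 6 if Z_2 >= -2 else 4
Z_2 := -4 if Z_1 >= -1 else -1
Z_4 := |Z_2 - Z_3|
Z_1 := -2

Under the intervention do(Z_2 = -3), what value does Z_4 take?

Under do(Z_2=-3), the mechanism Z_2 := -4 if Z_1 >= -1 else -1 is discarded; Z_2 is fixed at -3.
Z_3 = 6 if Z_2 >= -2 else 4  [with Z_2=-3]  = 4
Z_4 = |Z_2 - Z_3|  [with Z_2=-3, Z_3=4]  = 7

7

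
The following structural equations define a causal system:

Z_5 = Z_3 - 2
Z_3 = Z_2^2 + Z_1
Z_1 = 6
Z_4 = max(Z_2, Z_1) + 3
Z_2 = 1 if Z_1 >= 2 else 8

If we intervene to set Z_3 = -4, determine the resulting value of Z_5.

do(Z_3=-4) replaces the equation Z_3 = Z_2^2 + Z_1 with the constant Z_3 = -4.
Z_5 = Z_3 - 2  [with Z_3=-4]  = -6

-6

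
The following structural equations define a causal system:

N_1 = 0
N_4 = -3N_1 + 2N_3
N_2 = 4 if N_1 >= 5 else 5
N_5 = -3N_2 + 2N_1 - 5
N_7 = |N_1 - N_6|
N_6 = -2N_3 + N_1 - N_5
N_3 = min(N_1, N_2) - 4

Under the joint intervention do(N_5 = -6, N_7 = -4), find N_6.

14

Under do(N_5 = -6, N_7 = -4), each intervened variable's structural equation is replaced by its fixed value.
N_2 = 4 if N_1 >= 5 else 5  [with N_1=0]  = 5
N_3 = min(N_1, N_2) - 4  [with N_1=0, N_2=5]  = -4
N_6 = -2N_3 + N_1 - N_5  [with N_3=-4, N_1=0, N_5=-6]  = 14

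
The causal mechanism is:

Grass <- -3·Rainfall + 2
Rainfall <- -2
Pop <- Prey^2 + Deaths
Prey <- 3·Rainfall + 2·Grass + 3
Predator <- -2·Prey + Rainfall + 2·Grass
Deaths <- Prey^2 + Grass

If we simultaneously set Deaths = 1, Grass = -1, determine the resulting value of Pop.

The joint intervention fixes Deaths = 1, Grass = -1, removing each variable's own equation.
Prey = 3·Rainfall + 2·Grass + 3  [with Rainfall=-2, Grass=-1]  = -5
Pop = Prey^2 + Deaths  [with Prey=-5, Deaths=1]  = 26

26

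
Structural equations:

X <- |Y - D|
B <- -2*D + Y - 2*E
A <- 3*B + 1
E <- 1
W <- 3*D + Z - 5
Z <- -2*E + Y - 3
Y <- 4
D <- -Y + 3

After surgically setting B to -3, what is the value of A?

Intervening sets B = -3 and removes its equation (B <- -2*D + Y - 2*E).
A = 3*B + 1  [with B=-3]  = -8

-8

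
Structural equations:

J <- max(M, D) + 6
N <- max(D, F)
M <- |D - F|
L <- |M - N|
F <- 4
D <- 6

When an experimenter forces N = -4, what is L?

6

Intervening sets N = -4 and removes its equation (N <- max(D, F)).
M = |D - F|  [with D=6, F=4]  = 2
L = |M - N|  [with M=2, N=-4]  = 6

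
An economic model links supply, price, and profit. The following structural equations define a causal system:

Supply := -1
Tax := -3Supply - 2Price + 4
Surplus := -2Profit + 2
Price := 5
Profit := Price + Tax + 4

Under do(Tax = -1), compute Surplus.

do(Tax=-1) replaces the equation Tax := -3Supply - 2Price + 4 with the constant Tax = -1.
Profit = Price + Tax + 4  [with Price=5, Tax=-1]  = 8
Surplus = -2Profit + 2  [with Profit=8]  = -14

-14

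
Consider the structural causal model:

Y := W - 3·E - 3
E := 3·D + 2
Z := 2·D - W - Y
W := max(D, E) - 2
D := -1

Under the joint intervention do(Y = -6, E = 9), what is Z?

-3

The joint intervention fixes Y = -6, E = 9, removing each variable's own equation.
W = max(D, E) - 2  [with D=-1, E=9]  = 7
Z = 2·D - W - Y  [with D=-1, W=7, Y=-6]  = -3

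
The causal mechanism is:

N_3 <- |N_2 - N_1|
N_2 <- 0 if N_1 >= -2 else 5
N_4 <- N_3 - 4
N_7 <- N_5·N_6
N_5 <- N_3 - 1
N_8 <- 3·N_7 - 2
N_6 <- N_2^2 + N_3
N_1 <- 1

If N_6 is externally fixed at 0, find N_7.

0

Intervening sets N_6 = 0 and removes its equation (N_6 <- N_2^2 + N_3).
N_2 = 0 if N_1 >= -2 else 5  [with N_1=1]  = 0
N_3 = |N_2 - N_1|  [with N_2=0, N_1=1]  = 1
N_5 = N_3 - 1  [with N_3=1]  = 0
N_7 = N_5·N_6  [with N_5=0, N_6=0]  = 0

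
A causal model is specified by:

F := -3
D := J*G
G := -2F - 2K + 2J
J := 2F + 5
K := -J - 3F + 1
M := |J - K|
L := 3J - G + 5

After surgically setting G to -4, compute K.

11

Under do(G=-4), the mechanism G := -2F - 2K + 2J is discarded; G is fixed at -4.
Since K is not a descendant of the intervened variable, it is unaffected.
J = 2F + 5  [with F=-3]  = -1
K = -J - 3F + 1  [with J=-1, F=-3]  = 11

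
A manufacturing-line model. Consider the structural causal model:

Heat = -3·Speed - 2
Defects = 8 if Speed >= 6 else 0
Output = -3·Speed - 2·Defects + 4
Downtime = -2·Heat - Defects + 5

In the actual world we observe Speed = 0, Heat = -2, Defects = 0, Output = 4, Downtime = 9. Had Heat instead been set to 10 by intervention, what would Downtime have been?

-15

do(Heat=10) replaces the equation Heat = -3·Speed - 2 with the constant Heat = 10.
Defects = 8 if Speed >= 6 else 0  [with Speed=0]  = 0
Downtime = -2·Heat - Defects + 5  [with Heat=10, Defects=0]  = -15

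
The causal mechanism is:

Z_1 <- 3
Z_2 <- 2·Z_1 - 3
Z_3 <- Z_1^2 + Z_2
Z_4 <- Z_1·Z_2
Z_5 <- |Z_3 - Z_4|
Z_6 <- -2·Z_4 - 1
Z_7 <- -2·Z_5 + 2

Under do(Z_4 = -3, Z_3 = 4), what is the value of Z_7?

The joint intervention fixes Z_4 = -3, Z_3 = 4, removing each variable's own equation.
Z_5 = |Z_3 - Z_4|  [with Z_3=4, Z_4=-3]  = 7
Z_7 = -2·Z_5 + 2  [with Z_5=7]  = -12

-12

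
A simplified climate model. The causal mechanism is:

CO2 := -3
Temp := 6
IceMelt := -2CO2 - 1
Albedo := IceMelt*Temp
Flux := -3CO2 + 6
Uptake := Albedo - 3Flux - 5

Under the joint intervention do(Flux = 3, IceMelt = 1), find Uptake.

The joint intervention fixes Flux = 3, IceMelt = 1, removing each variable's own equation.
Albedo = IceMelt*Temp  [with IceMelt=1, Temp=6]  = 6
Uptake = Albedo - 3Flux - 5  [with Albedo=6, Flux=3]  = -8

-8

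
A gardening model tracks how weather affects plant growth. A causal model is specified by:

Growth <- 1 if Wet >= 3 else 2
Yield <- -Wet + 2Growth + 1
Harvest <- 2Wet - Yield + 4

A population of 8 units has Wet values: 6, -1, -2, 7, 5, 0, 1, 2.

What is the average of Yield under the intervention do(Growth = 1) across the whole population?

0.75

Under do(Growth=1), Growth's equation is replaced by Growth=1 for every unit. Per-unit Yield: -3, 4, 5, -4, -2, 3, 2, 1. Mean = 0.75.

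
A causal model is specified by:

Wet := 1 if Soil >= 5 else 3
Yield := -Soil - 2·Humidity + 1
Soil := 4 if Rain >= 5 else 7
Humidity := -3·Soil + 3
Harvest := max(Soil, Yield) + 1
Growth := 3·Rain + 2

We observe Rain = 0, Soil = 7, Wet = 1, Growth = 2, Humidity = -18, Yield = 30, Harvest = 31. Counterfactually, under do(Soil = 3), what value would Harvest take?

11

Under do(Soil=3), the mechanism Soil := 4 if Rain >= 5 else 7 is discarded; Soil is fixed at 3.
Humidity = -3·Soil + 3  [with Soil=3]  = -6
Yield = -Soil - 2·Humidity + 1  [with Soil=3, Humidity=-6]  = 10
Harvest = max(Soil, Yield) + 1  [with Soil=3, Yield=10]  = 11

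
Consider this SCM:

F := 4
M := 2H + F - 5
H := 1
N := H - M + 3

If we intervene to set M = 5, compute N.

-1

The intervention breaks the incoming arrows to M: M := 2H + F - 5 no longer applies, and M = 5.
N = H - M + 3  [with H=1, M=5]  = -1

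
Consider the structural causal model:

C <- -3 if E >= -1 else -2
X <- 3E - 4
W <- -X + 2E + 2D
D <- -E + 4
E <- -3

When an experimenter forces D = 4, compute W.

Under do(D=4), the mechanism D <- -E + 4 is discarded; D is fixed at 4.
X = 3E - 4  [with E=-3]  = -13
W = -X + 2E + 2D  [with X=-13, E=-3, D=4]  = 15

15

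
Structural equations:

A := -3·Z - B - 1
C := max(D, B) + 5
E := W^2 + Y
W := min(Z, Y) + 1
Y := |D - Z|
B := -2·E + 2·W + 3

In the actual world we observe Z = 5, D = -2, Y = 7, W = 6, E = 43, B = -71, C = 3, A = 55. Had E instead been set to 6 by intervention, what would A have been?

do(E=6) replaces the equation E := W^2 + Y with the constant E = 6.
Y = |D - Z|  [with D=-2, Z=5]  = 7
W = min(Z, Y) + 1  [with Z=5, Y=7]  = 6
B = -2·E + 2·W + 3  [with E=6, W=6]  = 3
A = -3·Z - B - 1  [with Z=5, B=3]  = -19

-19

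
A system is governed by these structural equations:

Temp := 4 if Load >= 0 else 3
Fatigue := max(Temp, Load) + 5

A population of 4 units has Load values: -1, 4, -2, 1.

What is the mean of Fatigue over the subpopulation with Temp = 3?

Observing Temp=3 restricts to units where Temp's equation naturally yields 3: Load ∈ {-1, -2}. In that subpopulation Fatigue = 8, 8, mean 8.

8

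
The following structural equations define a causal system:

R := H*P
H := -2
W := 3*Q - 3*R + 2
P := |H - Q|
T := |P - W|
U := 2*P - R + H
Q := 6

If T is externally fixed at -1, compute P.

Intervening sets T = -1 and removes its equation (T := |P - W|).
P is not downstream of the intervention, so its value is determined by the original equations.
P = |H - Q|  [with H=-2, Q=6]  = 8

8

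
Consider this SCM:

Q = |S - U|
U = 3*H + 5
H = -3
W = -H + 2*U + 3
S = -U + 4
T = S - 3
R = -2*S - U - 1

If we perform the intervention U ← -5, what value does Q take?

14

do(U=-5) replaces the equation U = 3*H + 5 with the constant U = -5.
S = -U + 4  [with U=-5]  = 9
Q = |S - U|  [with S=9, U=-5]  = 14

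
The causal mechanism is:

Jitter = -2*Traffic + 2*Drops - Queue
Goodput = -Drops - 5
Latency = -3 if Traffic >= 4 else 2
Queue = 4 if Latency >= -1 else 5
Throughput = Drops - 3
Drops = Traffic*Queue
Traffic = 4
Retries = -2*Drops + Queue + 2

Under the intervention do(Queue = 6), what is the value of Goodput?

The intervention breaks the incoming arrows to Queue: Queue = 4 if Latency >= -1 else 5 no longer applies, and Queue = 6.
Drops = Traffic*Queue  [with Traffic=4, Queue=6]  = 24
Goodput = -Drops - 5  [with Drops=24]  = -29

-29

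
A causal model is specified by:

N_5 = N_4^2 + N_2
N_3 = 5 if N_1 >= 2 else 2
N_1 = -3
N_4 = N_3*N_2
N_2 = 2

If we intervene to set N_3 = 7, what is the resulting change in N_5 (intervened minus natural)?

do(N_3=7) replaces the equation N_3 = 5 if N_1 >= 2 else 2 with the constant N_3 = 7.
N_4 = N_3*N_2  [with N_3=7, N_2=2]  = 14
N_5 = N_4^2 + N_2  [with N_4=14, N_2=2]  = 198
Without intervention: N_3 = 5 if N_1 >= 2 else 2  [with N_1=-3]  = 2; N_4 = N_3*N_2  [with N_3=2, N_2=2]  = 4; N_5 = N_4^2 + N_2  [with N_4=4, N_2=2]  = 18.
Change = 198 − 18 = 180.

180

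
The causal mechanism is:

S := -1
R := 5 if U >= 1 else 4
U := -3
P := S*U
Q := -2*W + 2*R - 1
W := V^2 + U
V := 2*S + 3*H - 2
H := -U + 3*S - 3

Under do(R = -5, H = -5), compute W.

358

Under do(R = -5, H = -5), each intervened variable's structural equation is replaced by its fixed value.
V = 2*S + 3*H - 2  [with S=-1, H=-5]  = -19
W = V^2 + U  [with V=-19, U=-3]  = 358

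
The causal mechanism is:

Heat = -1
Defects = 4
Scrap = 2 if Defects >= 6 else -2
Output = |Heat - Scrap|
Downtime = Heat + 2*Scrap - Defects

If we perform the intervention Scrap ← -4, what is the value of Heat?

Under do(Scrap=-4), the mechanism Scrap = 2 if Defects >= 6 else -2 is discarded; Scrap is fixed at -4.
Heat is not downstream of the intervention, so its value is determined by the original equations.

-1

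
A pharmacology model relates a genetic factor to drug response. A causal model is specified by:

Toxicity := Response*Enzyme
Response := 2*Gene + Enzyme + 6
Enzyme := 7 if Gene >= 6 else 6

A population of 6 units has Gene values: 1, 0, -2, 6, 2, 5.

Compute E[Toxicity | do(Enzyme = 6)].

96

Under do(Enzyme=6), Enzyme's equation is replaced by Enzyme=6 for every unit. Per-unit Toxicity: 84, 72, 48, 144, 96, 132. Mean = 96.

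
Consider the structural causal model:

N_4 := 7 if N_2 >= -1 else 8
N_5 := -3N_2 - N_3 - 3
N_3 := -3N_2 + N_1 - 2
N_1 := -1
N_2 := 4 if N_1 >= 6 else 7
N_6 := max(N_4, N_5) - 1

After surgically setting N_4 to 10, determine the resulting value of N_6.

Under do(N_4=10), the mechanism N_4 := 7 if N_2 >= -1 else 8 is discarded; N_4 is fixed at 10.
N_2 = 4 if N_1 >= 6 else 7  [with N_1=-1]  = 7
N_3 = -3N_2 + N_1 - 2  [with N_2=7, N_1=-1]  = -24
N_5 = -3N_2 - N_3 - 3  [with N_2=7, N_3=-24]  = 0
N_6 = max(N_4, N_5) - 1  [with N_4=10, N_5=0]  = 9

9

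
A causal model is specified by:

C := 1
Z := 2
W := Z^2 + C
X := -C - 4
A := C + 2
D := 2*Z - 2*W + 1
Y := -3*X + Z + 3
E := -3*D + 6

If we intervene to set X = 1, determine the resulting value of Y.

2

The intervention breaks the incoming arrows to X: X := -C - 4 no longer applies, and X = 1.
Y = -3*X + Z + 3  [with X=1, Z=2]  = 2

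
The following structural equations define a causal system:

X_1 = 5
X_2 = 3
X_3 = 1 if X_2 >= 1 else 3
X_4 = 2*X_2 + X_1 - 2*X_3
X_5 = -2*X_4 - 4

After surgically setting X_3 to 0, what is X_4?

The intervention breaks the incoming arrows to X_3: X_3 = 1 if X_2 >= 1 else 3 no longer applies, and X_3 = 0.
X_4 = 2*X_2 + X_1 - 2*X_3  [with X_2=3, X_1=5, X_3=0]  = 11

11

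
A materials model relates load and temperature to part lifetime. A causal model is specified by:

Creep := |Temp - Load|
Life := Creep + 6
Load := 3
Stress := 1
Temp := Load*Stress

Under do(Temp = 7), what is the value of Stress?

Under do(Temp=7), the mechanism Temp := Load*Stress is discarded; Temp is fixed at 7.
Since Stress is not a descendant of the intervened variable, it is unaffected.

1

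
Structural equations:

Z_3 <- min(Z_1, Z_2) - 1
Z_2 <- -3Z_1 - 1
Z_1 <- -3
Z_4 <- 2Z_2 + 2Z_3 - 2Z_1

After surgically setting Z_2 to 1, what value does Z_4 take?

Under do(Z_2=1), the mechanism Z_2 <- -3Z_1 - 1 is discarded; Z_2 is fixed at 1.
Z_3 = min(Z_1, Z_2) - 1  [with Z_1=-3, Z_2=1]  = -4
Z_4 = 2Z_2 + 2Z_3 - 2Z_1  [with Z_2=1, Z_3=-4, Z_1=-3]  = 0

0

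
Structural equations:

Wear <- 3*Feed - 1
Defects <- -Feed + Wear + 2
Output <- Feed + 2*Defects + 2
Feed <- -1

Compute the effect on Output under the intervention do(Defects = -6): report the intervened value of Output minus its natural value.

The intervention breaks the incoming arrows to Defects: Defects <- -Feed + Wear + 2 no longer applies, and Defects = -6.
Output = Feed + 2*Defects + 2  [with Feed=-1, Defects=-6]  = -11
Without intervention: Wear = 3*Feed - 1  [with Feed=-1]  = -4; Defects = -Feed + Wear + 2  [with Feed=-1, Wear=-4]  = -1; Output = Feed + 2*Defects + 2  [with Feed=-1, Defects=-1]  = -1.
Change = -11 − (-1) = -10.

-10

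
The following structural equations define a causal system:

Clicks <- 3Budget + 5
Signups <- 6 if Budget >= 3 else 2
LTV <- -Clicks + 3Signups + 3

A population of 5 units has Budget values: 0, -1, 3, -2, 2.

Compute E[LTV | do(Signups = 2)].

2.8

Every unit gets Signups=2 under the intervention. LTV values become 4, 7, -5, 10, -2; E[LTV|do(Signups=2)] = 2.8.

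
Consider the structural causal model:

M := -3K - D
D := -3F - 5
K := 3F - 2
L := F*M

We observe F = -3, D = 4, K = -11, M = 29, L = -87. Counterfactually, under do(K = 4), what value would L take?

do(K=4) replaces the equation K := 3F - 2 with the constant K = 4.
D = -3F - 5  [with F=-3]  = 4
M = -3K - D  [with K=4, D=4]  = -16
L = F*M  [with F=-3, M=-16]  = 48

48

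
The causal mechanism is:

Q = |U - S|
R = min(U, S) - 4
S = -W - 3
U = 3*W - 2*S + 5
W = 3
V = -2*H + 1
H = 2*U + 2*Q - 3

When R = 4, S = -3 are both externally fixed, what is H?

The joint intervention fixes R = 4, S = -3, removing each variable's own equation.
U = 3*W - 2*S + 5  [with W=3, S=-3]  = 20
Q = |U - S|  [with U=20, S=-3]  = 23
H = 2*U + 2*Q - 3  [with U=20, Q=23]  = 83

83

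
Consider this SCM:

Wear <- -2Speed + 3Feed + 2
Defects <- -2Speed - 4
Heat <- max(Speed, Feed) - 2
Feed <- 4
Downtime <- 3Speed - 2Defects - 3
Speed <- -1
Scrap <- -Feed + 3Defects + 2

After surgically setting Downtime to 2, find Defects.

-2

The intervention breaks the incoming arrows to Downtime: Downtime <- 3Speed - 2Defects - 3 no longer applies, and Downtime = 2.
Defects is not downstream of the intervention, so its value is determined by the original equations.
Defects = -2Speed - 4  [with Speed=-1]  = -2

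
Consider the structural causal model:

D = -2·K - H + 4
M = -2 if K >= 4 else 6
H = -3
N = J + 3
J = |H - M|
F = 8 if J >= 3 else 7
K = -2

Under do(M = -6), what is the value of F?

The intervention breaks the incoming arrows to M: M = -2 if K >= 4 else 6 no longer applies, and M = -6.
J = |H - M|  [with H=-3, M=-6]  = 3
F = 8 if J >= 3 else 7  [with J=3]  = 8

8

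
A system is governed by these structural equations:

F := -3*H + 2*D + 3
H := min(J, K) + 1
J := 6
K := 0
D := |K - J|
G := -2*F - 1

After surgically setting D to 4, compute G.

Under do(D=4), the mechanism D := |K - J| is discarded; D is fixed at 4.
H = min(J, K) + 1  [with J=6, K=0]  = 1
F = -3*H + 2*D + 3  [with H=1, D=4]  = 8
G = -2*F - 1  [with F=8]  = -17

-17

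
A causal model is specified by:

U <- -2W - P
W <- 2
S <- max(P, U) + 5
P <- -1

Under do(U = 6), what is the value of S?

11

The intervention breaks the incoming arrows to U: U <- -2W - P no longer applies, and U = 6.
S = max(P, U) + 5  [with P=-1, U=6]  = 11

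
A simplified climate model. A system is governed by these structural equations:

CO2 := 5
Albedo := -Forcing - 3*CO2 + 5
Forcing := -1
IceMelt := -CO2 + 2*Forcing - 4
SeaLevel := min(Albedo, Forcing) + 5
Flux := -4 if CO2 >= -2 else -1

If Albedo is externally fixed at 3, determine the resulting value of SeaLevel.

4

Intervening sets Albedo = 3 and removes its equation (Albedo := -Forcing - 3*CO2 + 5).
SeaLevel = min(Albedo, Forcing) + 5  [with Albedo=3, Forcing=-1]  = 4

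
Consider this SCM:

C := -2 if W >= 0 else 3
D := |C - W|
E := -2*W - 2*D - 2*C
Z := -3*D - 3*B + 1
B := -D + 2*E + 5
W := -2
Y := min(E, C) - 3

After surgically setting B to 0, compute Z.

-14

Intervening sets B = 0 and removes its equation (B := -D + 2*E + 5).
C = -2 if W >= 0 else 3  [with W=-2]  = 3
D = |C - W|  [with C=3, W=-2]  = 5
Z = -3*D - 3*B + 1  [with D=5, B=0]  = -14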